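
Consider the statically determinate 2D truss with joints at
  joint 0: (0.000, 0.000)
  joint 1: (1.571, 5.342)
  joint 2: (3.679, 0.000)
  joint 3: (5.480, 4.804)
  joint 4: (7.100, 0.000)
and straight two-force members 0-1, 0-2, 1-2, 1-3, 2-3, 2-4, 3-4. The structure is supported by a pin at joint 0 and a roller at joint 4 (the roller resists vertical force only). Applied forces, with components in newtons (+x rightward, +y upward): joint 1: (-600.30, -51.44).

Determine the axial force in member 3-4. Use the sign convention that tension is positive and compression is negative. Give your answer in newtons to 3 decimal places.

N=5 nodes, M=7 members, R=3 reactions → 2N=10, M+R=10
member 0 (0-1): L=5.5682, (cx,cy)=(0.2821,0.9594)
member 1 (0-2): L=3.6790, (cx,cy)=(1.0000,0.0000)
member 2 (1-2): L=5.7429, (cx,cy)=(0.3671,-0.9302)
member 3 (1-3): L=3.9458, (cx,cy)=(0.9907,-0.1363)
member 4 (2-3): L=5.1305, (cx,cy)=(0.3510,0.9364)
member 5 (2-4): L=3.4210, (cx,cy)=(1.0000,0.0000)
member 6 (3-4): L=5.0698, (cx,cy)=(0.3195,-0.9476)
solve A·x = −loads:
  F[0-1] = -512.5429 N (compression)
  F[0-2] = -455.6926 N (compression)
  F[1-2] = +429.2065 N (tension)
  F[1-3] = +300.9572 N (tension)
  F[2-3] = -426.3804 N (compression)
  F[2-4] = -148.4709 N (compression)
  F[3-4] = +464.6400 N (tension)
  Rx@0 = +600.3000 N
  Ry@0 = +491.7203 N
  Ry@4 = -440.2803 N

464.640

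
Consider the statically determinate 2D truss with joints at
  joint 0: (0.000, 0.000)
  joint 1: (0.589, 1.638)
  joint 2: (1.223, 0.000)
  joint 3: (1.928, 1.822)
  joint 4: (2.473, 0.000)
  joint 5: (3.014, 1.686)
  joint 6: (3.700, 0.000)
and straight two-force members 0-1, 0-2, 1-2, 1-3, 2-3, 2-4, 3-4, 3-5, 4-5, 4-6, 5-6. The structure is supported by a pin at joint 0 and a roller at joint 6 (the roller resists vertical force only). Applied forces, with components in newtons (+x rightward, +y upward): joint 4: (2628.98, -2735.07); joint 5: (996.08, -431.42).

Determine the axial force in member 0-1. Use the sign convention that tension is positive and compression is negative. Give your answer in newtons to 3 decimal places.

N=7 nodes, M=11 members, R=3 reactions → 2N=14, M+R=14
member 0 (0-1): L=1.7407, (cx,cy)=(0.3384,0.9410)
member 1 (0-2): L=1.2230, (cx,cy)=(1.0000,0.0000)
member 2 (1-2): L=1.7564, (cx,cy)=(0.3610,-0.9326)
member 3 (1-3): L=1.3516, (cx,cy)=(0.9907,0.1361)
member 4 (2-3): L=1.9536, (cx,cy)=(0.3609,0.9326)
member 5 (2-4): L=1.2500, (cx,cy)=(1.0000,0.0000)
member 6 (3-4): L=1.9018, (cx,cy)=(0.2866,-0.9581)
member 7 (3-5): L=1.0945, (cx,cy)=(0.9922,-0.1243)
member 8 (4-5): L=1.7707, (cx,cy)=(0.3055,0.9522)
member 9 (4-6): L=1.2270, (cx,cy)=(1.0000,0.0000)
member 10 (5-6): L=1.8202, (cx,cy)=(0.3769,-0.9263)
solve A·x = −loads:
  F[0-1] = -566.5248 N (compression)
  F[0-2] = +3816.7570 N (tension)
  F[1-2] = +515.9574 N (tension)
  F[1-3] = -381.4898 N (compression)
  F[2-3] = -515.9366 N (compression)
  F[2-4] = +4189.1815 N (tension)
  F[3-4] = +654.7078 N (tension)
  F[3-5] = -757.6167 N (compression)
  F[4-5] = +2213.6777 N (tension)
  F[4-6] = +1071.4716 N (tension)
  F[5-6] = -2843.0195 N (compression)
  Rx@0 = -3625.0600 N
  Ry@0 = +533.1065 N
  Ry@6 = +2633.3835 N

-566.525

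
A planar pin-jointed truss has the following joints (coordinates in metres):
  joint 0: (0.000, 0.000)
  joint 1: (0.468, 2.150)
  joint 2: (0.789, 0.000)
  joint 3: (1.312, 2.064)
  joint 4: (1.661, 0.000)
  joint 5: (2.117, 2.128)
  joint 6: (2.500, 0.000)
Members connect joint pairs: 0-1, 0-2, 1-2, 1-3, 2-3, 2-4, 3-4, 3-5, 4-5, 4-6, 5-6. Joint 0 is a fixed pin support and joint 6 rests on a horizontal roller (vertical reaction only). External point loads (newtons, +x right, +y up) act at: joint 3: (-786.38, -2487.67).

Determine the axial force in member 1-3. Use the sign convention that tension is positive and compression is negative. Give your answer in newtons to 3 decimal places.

N=7 nodes, M=11 members, R=3 reactions → 2N=14, M+R=14
member 0 (0-1): L=2.2003, (cx,cy)=(0.2127,0.9771)
member 1 (0-2): L=0.7890, (cx,cy)=(1.0000,0.0000)
member 2 (1-2): L=2.1738, (cx,cy)=(0.1477,-0.9890)
member 3 (1-3): L=0.8484, (cx,cy)=(0.9948,-0.1014)
member 4 (2-3): L=2.1292, (cx,cy)=(0.2456,0.9694)
member 5 (2-4): L=0.8720, (cx,cy)=(1.0000,0.0000)
member 6 (3-4): L=2.0933, (cx,cy)=(0.1667,-0.9860)
member 7 (3-5): L=0.8075, (cx,cy)=(0.9969,0.0793)
member 8 (4-5): L=2.1763, (cx,cy)=(0.2095,0.9778)
member 9 (4-6): L=0.8390, (cx,cy)=(1.0000,0.0000)
member 10 (5-6): L=2.1622, (cx,cy)=(0.1771,-0.9842)
solve A·x = −loads:
  F[0-1] = -1874.2613 N (compression)
  F[0-2] = -387.7363 N (compression)
  F[1-2] = +1921.9854 N (tension)
  F[1-3] = -685.9885 N (compression)
  F[2-3] = -1960.9923 N (compression)
  F[2-4] = +377.7506 N (tension)
  F[3-4] = -686.8353 N (compression)
  F[3-5] = -264.0702 N (compression)
  F[4-5] = +692.5962 N (tension)
  F[4-6] = +118.1206 N (tension)
  F[5-6] = -666.8389 N (compression)
  Rx@0 = +786.3800 N
  Ry@0 = +1831.3761 N
  Ry@6 = +656.2939 N

-685.989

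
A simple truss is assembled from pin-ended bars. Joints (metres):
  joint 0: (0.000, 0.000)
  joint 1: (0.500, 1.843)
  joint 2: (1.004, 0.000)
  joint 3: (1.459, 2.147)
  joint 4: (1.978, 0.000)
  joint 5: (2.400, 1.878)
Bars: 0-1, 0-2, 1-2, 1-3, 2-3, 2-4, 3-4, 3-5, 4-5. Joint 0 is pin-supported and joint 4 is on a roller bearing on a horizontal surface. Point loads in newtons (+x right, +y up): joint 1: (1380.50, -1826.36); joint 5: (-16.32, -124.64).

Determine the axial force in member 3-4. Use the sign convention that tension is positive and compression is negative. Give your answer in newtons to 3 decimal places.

-1812.940

N=6 nodes, M=9 members, R=3 reactions → 2N=12, M+R=12
member 0 (0-1): L=1.9096, (cx,cy)=(0.2618,0.9651)
member 1 (0-2): L=1.0040, (cx,cy)=(1.0000,0.0000)
member 2 (1-2): L=1.9107, (cx,cy)=(0.2638,-0.9646)
member 3 (1-3): L=1.0060, (cx,cy)=(0.9533,0.3022)
member 4 (2-3): L=2.1947, (cx,cy)=(0.2073,0.9783)
member 5 (2-4): L=0.9740, (cx,cy)=(1.0000,0.0000)
member 6 (3-4): L=2.2088, (cx,cy)=(0.2350,-0.9720)
member 7 (3-5): L=0.9787, (cx,cy)=(0.9615,-0.2749)
member 8 (4-5): L=1.9248, (cx,cy)=(0.2192,0.9757)
solve A·x = −loads:
  F[0-1] = -69.7485 N (compression)
  F[0-2] = +1382.4424 N (tension)
  F[1-2] = -2101.1709 N (compression)
  F[1-3] = -885.9278 N (compression)
  F[2-3] = +2071.7650 N (tension)
  F[2-4] = +398.6754 N (tension)
  F[3-4] = -1812.9396 N (compression)
  F[3-5] = +11.4220 N (tension)
  F[4-5] = -124.5303 N (compression)
  Rx@0 = -1364.1800 N
  Ry@0 = +67.3152 N
  Ry@4 = +1883.6848 N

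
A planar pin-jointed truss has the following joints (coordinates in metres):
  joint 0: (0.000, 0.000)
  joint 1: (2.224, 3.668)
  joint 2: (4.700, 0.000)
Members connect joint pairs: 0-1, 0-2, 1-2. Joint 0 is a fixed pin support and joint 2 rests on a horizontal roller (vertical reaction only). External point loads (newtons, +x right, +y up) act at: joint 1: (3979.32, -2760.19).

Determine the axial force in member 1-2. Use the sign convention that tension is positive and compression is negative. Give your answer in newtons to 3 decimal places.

-5322.705

N=3 nodes, M=3 members, R=3 reactions → 2N=6, M+R=6
member 0 (0-1): L=4.2896, (cx,cy)=(0.5185,0.8551)
member 1 (0-2): L=4.7000, (cx,cy)=(1.0000,0.0000)
member 2 (1-2): L=4.4255, (cx,cy)=(0.5595,-0.8288)
solve A·x = −loads:
  F[0-1] = +1931.3249 N (tension)
  F[0-2] = +2977.9917 N (tension)
  F[1-2] = -5322.7052 N (compression)
  Rx@0 = -3979.3200 N
  Ry@0 = -1651.4713 N
  Ry@2 = +4411.6613 N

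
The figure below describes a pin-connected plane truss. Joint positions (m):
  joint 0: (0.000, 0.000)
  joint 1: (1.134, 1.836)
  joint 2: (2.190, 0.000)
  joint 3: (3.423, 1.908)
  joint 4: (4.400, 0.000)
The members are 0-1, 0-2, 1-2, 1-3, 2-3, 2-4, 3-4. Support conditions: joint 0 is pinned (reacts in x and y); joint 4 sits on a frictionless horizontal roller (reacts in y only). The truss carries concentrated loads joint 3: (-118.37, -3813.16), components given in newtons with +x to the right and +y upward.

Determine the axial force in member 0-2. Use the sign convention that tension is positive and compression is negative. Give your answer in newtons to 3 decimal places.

436.292

N=5 nodes, M=7 members, R=3 reactions → 2N=10, M+R=10
member 0 (0-1): L=2.1580, (cx,cy)=(0.5255,0.8508)
member 1 (0-2): L=2.1900, (cx,cy)=(1.0000,0.0000)
member 2 (1-2): L=2.1180, (cx,cy)=(0.4986,-0.8668)
member 3 (1-3): L=2.2901, (cx,cy)=(0.9995,0.0314)
member 4 (2-3): L=2.2717, (cx,cy)=(0.5428,0.8399)
member 5 (2-4): L=2.2100, (cx,cy)=(1.0000,0.0000)
member 6 (3-4): L=2.1436, (cx,cy)=(0.4558,-0.8901)
solve A·x = −loads:
  F[0-1] = -1055.5083 N (compression)
  F[0-2] = +436.2921 N (tension)
  F[1-2] = +997.7903 N (tension)
  F[1-3] = -1052.6583 N (compression)
  F[2-3] = -1029.8143 N (compression)
  F[2-4] = +1492.7083 N (tension)
  F[3-4] = -3275.0868 N (compression)
  Rx@0 = +118.3700 N
  Ry@0 = +898.0244 N
  Ry@4 = +2915.1356 N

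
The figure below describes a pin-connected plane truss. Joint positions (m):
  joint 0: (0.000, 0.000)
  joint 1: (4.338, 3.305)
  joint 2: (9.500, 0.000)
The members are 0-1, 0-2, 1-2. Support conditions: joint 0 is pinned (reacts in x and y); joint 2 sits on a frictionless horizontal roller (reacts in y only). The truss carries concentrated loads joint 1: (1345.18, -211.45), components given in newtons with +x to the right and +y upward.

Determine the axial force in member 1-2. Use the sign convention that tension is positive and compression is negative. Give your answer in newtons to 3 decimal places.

N=3 nodes, M=3 members, R=3 reactions → 2N=6, M+R=6
member 0 (0-1): L=5.4536, (cx,cy)=(0.7954,0.6060)
member 1 (0-2): L=9.5000, (cx,cy)=(1.0000,0.0000)
member 2 (1-2): L=6.1294, (cx,cy)=(0.8422,-0.5392)
solve A·x = −loads:
  F[0-1] = +582.6242 N (tension)
  F[0-2] = +881.7349 N (tension)
  F[1-2] = -1046.9752 N (compression)
  Rx@0 = -1345.1800 N
  Ry@0 = -353.0858 N
  Ry@2 = +564.5358 N

-1046.975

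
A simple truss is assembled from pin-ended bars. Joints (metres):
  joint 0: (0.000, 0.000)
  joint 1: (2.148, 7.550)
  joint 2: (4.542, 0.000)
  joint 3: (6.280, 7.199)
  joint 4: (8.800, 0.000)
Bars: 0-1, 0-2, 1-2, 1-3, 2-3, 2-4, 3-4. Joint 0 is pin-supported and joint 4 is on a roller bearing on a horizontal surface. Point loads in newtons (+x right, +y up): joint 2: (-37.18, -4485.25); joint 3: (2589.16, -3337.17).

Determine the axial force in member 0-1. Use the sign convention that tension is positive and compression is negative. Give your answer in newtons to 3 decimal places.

N=5 nodes, M=7 members, R=3 reactions → 2N=10, M+R=10
member 0 (0-1): L=7.8496, (cx,cy)=(0.2736,0.9618)
member 1 (0-2): L=4.5420, (cx,cy)=(1.0000,0.0000)
member 2 (1-2): L=7.9205, (cx,cy)=(0.3023,-0.9532)
member 3 (1-3): L=4.1469, (cx,cy)=(0.9964,-0.0846)
member 4 (2-3): L=7.4058, (cx,cy)=(0.2347,0.9721)
member 5 (2-4): L=4.2580, (cx,cy)=(1.0000,0.0000)
member 6 (3-4): L=7.6273, (cx,cy)=(0.3304,-0.9438)
solve A·x = −loads:
  F[0-1] = -1047.7767 N (compression)
  F[0-2] = +2838.6979 N (tension)
  F[1-2] = +1112.7575 N (tension)
  F[1-3] = -625.2984 N (compression)
  F[2-3] = +3522.9254 N (tension)
  F[2-4] = +2385.4539 N (tension)
  F[3-4] = -7220.0868 N (compression)
  Rx@0 = -2551.9800 N
  Ry@0 = +1007.7841 N
  Ry@4 = +6814.6359 N

-1047.777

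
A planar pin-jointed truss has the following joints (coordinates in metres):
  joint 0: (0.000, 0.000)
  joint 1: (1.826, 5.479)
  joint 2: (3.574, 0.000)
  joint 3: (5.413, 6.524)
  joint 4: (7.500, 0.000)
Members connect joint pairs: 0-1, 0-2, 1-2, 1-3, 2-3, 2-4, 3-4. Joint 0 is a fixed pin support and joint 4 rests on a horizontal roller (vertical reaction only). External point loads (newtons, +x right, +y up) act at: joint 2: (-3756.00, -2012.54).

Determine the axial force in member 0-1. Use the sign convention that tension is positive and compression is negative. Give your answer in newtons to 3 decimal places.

N=5 nodes, M=7 members, R=3 reactions → 2N=10, M+R=10
member 0 (0-1): L=5.7753, (cx,cy)=(0.3162,0.9487)
member 1 (0-2): L=3.5740, (cx,cy)=(1.0000,0.0000)
member 2 (1-2): L=5.7511, (cx,cy)=(0.3039,-0.9527)
member 3 (1-3): L=3.7361, (cx,cy)=(0.9601,0.2797)
member 4 (2-3): L=6.7782, (cx,cy)=(0.2713,0.9625)
member 5 (2-4): L=3.9260, (cx,cy)=(1.0000,0.0000)
member 6 (3-4): L=6.8497, (cx,cy)=(0.3047,-0.9525)
solve A·x = −loads:
  F[0-1] = -1110.4637 N (compression)
  F[0-2] = -3404.8982 N (compression)
  F[1-2] = +913.5388 N (tension)
  F[1-3] = -654.9046 N (compression)
  F[2-3] = +1186.7322 N (tension)
  F[2-4] = +306.7936 N (tension)
  F[3-4] = -1006.9184 N (compression)
  Rx@0 = +3756.0000 N
  Ry@0 = +1053.4976 N
  Ry@4 = +959.0424 N

-1110.464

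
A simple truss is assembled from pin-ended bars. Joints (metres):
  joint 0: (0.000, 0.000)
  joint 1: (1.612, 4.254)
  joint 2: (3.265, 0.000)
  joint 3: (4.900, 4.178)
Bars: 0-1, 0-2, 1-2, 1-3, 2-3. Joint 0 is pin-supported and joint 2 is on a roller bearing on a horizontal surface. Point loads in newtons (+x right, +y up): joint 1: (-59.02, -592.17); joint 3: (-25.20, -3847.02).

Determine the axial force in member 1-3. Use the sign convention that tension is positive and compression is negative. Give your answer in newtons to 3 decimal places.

1467.398

N=4 nodes, M=5 members, R=3 reactions → 2N=8, M+R=8
member 0 (0-1): L=4.5492, (cx,cy)=(0.3543,0.9351)
member 1 (0-2): L=3.2650, (cx,cy)=(1.0000,0.0000)
member 2 (1-2): L=4.5639, (cx,cy)=(0.3622,-0.9321)
member 3 (1-3): L=3.2889, (cx,cy)=(0.9997,-0.0231)
member 4 (2-3): L=4.4865, (cx,cy)=(0.3644,0.9312)
solve A·x = −loads:
  F[0-1] = +1622.8070 N (tension)
  F[0-2] = -659.2607 N (compression)
  F[1-2] = -2299.7311 N (compression)
  F[1-3] = +1467.3978 N (tension)
  F[2-3] = -4094.6911 N (compression)
  Rx@0 = +84.2200 N
  Ry@0 = -1517.5081 N
  Ry@2 = +5956.6981 N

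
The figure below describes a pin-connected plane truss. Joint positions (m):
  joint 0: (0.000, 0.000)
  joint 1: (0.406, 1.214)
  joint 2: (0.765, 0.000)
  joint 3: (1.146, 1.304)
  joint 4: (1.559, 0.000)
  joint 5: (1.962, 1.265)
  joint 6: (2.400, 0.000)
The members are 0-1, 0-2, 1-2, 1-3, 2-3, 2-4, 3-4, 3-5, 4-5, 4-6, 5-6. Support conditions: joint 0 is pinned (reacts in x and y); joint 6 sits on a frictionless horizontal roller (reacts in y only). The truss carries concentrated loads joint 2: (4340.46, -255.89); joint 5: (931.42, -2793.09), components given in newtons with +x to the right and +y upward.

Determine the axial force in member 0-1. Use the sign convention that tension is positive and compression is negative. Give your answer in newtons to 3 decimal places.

N=7 nodes, M=11 members, R=3 reactions → 2N=14, M+R=14
member 0 (0-1): L=1.2801, (cx,cy)=(0.3172,0.9484)
member 1 (0-2): L=0.7650, (cx,cy)=(1.0000,0.0000)
member 2 (1-2): L=1.2660, (cx,cy)=(0.2836,-0.9589)
member 3 (1-3): L=0.7455, (cx,cy)=(0.9927,0.1207)
member 4 (2-3): L=1.3585, (cx,cy)=(0.2805,0.9599)
member 5 (2-4): L=0.7940, (cx,cy)=(1.0000,0.0000)
member 6 (3-4): L=1.3678, (cx,cy)=(0.3019,-0.9533)
member 7 (3-5): L=0.8169, (cx,cy)=(0.9989,-0.0477)
member 8 (4-5): L=1.3276, (cx,cy)=(0.3035,0.9528)
member 9 (4-6): L=0.8410, (cx,cy)=(1.0000,0.0000)
member 10 (5-6): L=1.3387, (cx,cy)=(0.3272,-0.9450)
solve A·x = −loads:
  F[0-1] = -203.6420 N (compression)
  F[0-2] = +5336.4681 N (tension)
  F[1-2] = +186.4964 N (tension)
  F[1-3] = -118.3399 N (compression)
  F[2-3] = +80.2708 N (tension)
  F[2-4] = +1026.3821 N (tension)
  F[3-4] = -62.0125 N (compression)
  F[3-5] = -76.3254 N (compression)
  F[4-5] = +62.0457 N (tension)
  F[4-6] = +988.8246 N (tension)
  F[5-6] = -3022.1953 N (compression)
  Rx@0 = -5271.8800 N
  Ry@0 = +193.1280 N
  Ry@6 = +2855.8520 N

-203.642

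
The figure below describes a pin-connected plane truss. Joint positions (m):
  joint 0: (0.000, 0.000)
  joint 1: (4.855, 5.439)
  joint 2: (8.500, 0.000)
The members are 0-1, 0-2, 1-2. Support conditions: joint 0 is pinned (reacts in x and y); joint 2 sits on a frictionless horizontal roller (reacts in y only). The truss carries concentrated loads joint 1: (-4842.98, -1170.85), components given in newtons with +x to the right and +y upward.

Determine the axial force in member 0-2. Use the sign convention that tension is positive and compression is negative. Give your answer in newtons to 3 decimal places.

-1628.606

N=3 nodes, M=3 members, R=3 reactions → 2N=6, M+R=6
member 0 (0-1): L=7.2907, (cx,cy)=(0.6659,0.7460)
member 1 (0-2): L=8.5000, (cx,cy)=(1.0000,0.0000)
member 2 (1-2): L=6.5474, (cx,cy)=(0.5567,-0.8307)
solve A·x = −loads:
  F[0-1] = -4826.9641 N (compression)
  F[0-2] = -1628.6063 N (compression)
  F[1-2] = +2925.4250 N (tension)
  Rx@0 = +4842.9800 N
  Ry@0 = +3601.0255 N
  Ry@2 = -2430.1755 N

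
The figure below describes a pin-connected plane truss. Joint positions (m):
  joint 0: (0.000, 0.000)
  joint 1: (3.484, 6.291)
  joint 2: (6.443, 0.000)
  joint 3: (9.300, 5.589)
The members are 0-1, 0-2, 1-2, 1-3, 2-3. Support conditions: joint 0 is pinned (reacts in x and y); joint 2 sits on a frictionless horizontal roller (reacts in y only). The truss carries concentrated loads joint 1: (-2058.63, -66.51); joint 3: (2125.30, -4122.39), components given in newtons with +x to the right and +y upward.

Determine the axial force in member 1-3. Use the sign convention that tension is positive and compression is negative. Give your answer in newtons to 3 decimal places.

N=4 nodes, M=5 members, R=3 reactions → 2N=8, M+R=8
member 0 (0-1): L=7.1913, (cx,cy)=(0.4845,0.8748)
member 1 (0-2): L=6.4430, (cx,cy)=(1.0000,0.0000)
member 2 (1-2): L=6.9521, (cx,cy)=(0.4256,-0.9049)
member 3 (1-3): L=5.8582, (cx,cy)=(0.9928,-0.1198)
member 4 (2-3): L=6.2769, (cx,cy)=(0.4552,0.8904)
solve A·x = −loads:
  F[0-1] = +1864.3768 N (tension)
  F[0-2] = -836.5714 N (compression)
  F[1-2] = -2407.6342 N (compression)
  F[1-3] = +4015.5532 N (tension)
  F[2-3] = -4089.3564 N (compression)
  Rx@0 = -66.6700 N
  Ry@0 = -1630.9678 N
  Ry@2 = +5819.8678 N

4015.553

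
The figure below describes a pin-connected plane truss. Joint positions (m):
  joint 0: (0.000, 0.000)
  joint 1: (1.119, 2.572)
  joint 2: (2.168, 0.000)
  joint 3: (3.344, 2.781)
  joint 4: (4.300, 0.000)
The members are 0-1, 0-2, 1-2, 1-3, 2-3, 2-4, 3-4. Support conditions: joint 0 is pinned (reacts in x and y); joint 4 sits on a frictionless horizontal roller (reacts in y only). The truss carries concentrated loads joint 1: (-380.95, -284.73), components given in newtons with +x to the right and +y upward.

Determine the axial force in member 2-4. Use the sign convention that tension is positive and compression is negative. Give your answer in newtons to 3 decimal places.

-52.859

N=5 nodes, M=7 members, R=3 reactions → 2N=10, M+R=10
member 0 (0-1): L=2.8049, (cx,cy)=(0.3989,0.9170)
member 1 (0-2): L=2.1680, (cx,cy)=(1.0000,0.0000)
member 2 (1-2): L=2.7777, (cx,cy)=(0.3777,-0.9259)
member 3 (1-3): L=2.2348, (cx,cy)=(0.9956,0.0935)
member 4 (2-3): L=3.0194, (cx,cy)=(0.3895,0.9210)
member 5 (2-4): L=2.1320, (cx,cy)=(1.0000,0.0000)
member 6 (3-4): L=2.9407, (cx,cy)=(0.3251,-0.9457)
solve A·x = −loads:
  F[0-1] = -478.1983 N (compression)
  F[0-2] = -190.1739 N (compression)
  F[1-2] = +178.5156 N (tension)
  F[1-3] = +123.2976 N (tension)
  F[2-3] = -179.4677 N (compression)
  F[2-4] = -52.8585 N (compression)
  F[3-4] = +162.5970 N (tension)
  Rx@0 = +380.9500 N
  Ry@0 = +438.4952 N
  Ry@4 = -153.7652 N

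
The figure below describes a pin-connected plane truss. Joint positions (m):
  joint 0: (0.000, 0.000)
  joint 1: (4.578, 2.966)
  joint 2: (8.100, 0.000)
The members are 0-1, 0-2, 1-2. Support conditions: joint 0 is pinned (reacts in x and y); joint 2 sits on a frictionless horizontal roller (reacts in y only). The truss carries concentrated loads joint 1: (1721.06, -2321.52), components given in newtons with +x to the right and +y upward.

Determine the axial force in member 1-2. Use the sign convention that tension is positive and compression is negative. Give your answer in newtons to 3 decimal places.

-3015.286

N=3 nodes, M=3 members, R=3 reactions → 2N=6, M+R=6
member 0 (0-1): L=5.4548, (cx,cy)=(0.8393,0.5437)
member 1 (0-2): L=8.1000, (cx,cy)=(1.0000,0.0000)
member 2 (1-2): L=4.6045, (cx,cy)=(0.7649,-0.6441)
solve A·x = −loads:
  F[0-1] = -697.4427 N (compression)
  F[0-2] = +2306.3924 N (tension)
  F[1-2] = -3015.2865 N (compression)
  Rx@0 = -1721.0600 N
  Ry@0 = +379.2259 N
  Ry@2 = +1942.2941 N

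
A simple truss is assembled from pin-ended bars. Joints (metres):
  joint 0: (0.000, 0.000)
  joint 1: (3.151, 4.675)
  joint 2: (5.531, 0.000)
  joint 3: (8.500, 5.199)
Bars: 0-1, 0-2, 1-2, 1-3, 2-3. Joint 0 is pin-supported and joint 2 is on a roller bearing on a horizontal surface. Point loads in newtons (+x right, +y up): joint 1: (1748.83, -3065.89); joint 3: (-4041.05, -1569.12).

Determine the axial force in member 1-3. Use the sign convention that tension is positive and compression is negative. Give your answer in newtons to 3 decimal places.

-3347.283

N=4 nodes, M=5 members, R=3 reactions → 2N=8, M+R=8
member 0 (0-1): L=5.6378, (cx,cy)=(0.5589,0.8292)
member 1 (0-2): L=5.5310, (cx,cy)=(1.0000,0.0000)
member 2 (1-2): L=5.2460, (cx,cy)=(0.4537,-0.8912)
member 3 (1-3): L=5.3746, (cx,cy)=(0.9952,0.0975)
member 4 (2-3): L=5.9870, (cx,cy)=(0.4959,0.8684)
solve A·x = −loads:
  F[0-1] = -3373.3473 N (compression)
  F[0-2] = -406.8253 N (compression)
  F[1-2] = -667.6198 N (compression)
  F[1-3] = -3347.2835 N (compression)
  F[2-3] = -1431.1470 N (compression)
  Rx@0 = +2292.2200 N
  Ry@0 = +2797.2771 N
  Ry@2 = +1837.7329 N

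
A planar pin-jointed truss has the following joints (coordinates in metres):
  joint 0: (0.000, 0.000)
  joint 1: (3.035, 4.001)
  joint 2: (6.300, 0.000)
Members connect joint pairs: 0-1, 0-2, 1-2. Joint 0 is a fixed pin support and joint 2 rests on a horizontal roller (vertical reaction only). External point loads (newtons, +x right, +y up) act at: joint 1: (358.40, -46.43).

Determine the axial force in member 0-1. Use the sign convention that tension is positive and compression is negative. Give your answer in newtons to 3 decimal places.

N=3 nodes, M=3 members, R=3 reactions → 2N=6, M+R=6
member 0 (0-1): L=5.0219, (cx,cy)=(0.6044,0.7967)
member 1 (0-2): L=6.3000, (cx,cy)=(1.0000,0.0000)
member 2 (1-2): L=5.1641, (cx,cy)=(0.6322,-0.7748)
solve A·x = −loads:
  F[0-1] = +255.4867 N (tension)
  F[0-2] = +203.9951 N (tension)
  F[1-2] = -322.6515 N (compression)
  Rx@0 = -358.4000 N
  Ry@0 = -203.5499 N
  Ry@2 = +249.9799 N

255.487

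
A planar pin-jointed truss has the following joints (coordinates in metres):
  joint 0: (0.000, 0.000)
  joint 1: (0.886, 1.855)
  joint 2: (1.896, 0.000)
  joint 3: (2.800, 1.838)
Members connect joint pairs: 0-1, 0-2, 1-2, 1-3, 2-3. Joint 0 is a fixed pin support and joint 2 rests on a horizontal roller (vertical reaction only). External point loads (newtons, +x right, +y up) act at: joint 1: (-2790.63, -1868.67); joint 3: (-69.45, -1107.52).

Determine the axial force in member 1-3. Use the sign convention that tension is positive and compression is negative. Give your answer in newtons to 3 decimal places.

473.223

N=4 nodes, M=5 members, R=3 reactions → 2N=8, M+R=8
member 0 (0-1): L=2.0557, (cx,cy)=(0.4310,0.9024)
member 1 (0-2): L=1.8960, (cx,cy)=(1.0000,0.0000)
member 2 (1-2): L=2.1121, (cx,cy)=(0.4782,-0.8783)
member 3 (1-3): L=1.9141, (cx,cy)=(1.0000,-0.0089)
member 4 (2-3): L=2.0483, (cx,cy)=(0.4413,0.8973)
solve A·x = −loads:
  F[0-1] = -3618.2964 N (compression)
  F[0-2] = -1300.6279 N (compression)
  F[1-2] = +1585.0936 N (tension)
  F[1-3] = +473.2230 N (tension)
  F[2-3] = -1229.5455 N (compression)
  Rx@0 = +2860.0800 N
  Ry@0 = +3264.9928 N
  Ry@2 = -288.8028 N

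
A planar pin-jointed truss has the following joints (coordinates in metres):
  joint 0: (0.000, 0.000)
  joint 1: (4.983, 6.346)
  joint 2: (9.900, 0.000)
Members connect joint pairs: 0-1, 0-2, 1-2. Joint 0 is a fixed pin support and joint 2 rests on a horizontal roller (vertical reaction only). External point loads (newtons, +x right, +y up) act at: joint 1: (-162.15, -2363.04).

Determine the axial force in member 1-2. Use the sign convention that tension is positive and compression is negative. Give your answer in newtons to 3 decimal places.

-1373.154

N=3 nodes, M=3 members, R=3 reactions → 2N=6, M+R=6
member 0 (0-1): L=8.0686, (cx,cy)=(0.6176,0.7865)
member 1 (0-2): L=9.9000, (cx,cy)=(1.0000,0.0000)
member 2 (1-2): L=8.0280, (cx,cy)=(0.6125,-0.7905)
solve A·x = −loads:
  F[0-1] = -1624.3748 N (compression)
  F[0-2] = +841.0325 N (tension)
  F[1-2] = -1373.1542 N (compression)
  Rx@0 = +162.1500 N
  Ry@0 = +1277.5830 N
  Ry@2 = +1085.4570 N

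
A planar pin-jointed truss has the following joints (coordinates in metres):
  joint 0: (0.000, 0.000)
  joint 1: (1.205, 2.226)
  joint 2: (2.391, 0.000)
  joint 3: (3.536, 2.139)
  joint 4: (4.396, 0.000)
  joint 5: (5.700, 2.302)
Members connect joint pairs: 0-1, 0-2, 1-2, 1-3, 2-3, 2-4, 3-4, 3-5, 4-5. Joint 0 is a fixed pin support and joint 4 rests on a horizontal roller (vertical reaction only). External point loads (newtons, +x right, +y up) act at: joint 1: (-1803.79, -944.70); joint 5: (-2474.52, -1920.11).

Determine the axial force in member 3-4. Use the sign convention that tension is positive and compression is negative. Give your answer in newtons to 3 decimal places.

N=6 nodes, M=9 members, R=3 reactions → 2N=12, M+R=12
member 0 (0-1): L=2.5312, (cx,cy)=(0.4761,0.8794)
member 1 (0-2): L=2.3910, (cx,cy)=(1.0000,0.0000)
member 2 (1-2): L=2.5222, (cx,cy)=(0.4702,-0.8826)
member 3 (1-3): L=2.3326, (cx,cy)=(0.9993,-0.0373)
member 4 (2-3): L=2.4262, (cx,cy)=(0.4719,0.8816)
member 5 (2-4): L=2.0050, (cx,cy)=(1.0000,0.0000)
member 6 (3-4): L=2.3054, (cx,cy)=(0.3730,-0.9278)
member 7 (3-5): L=2.1701, (cx,cy)=(0.9972,0.0751)
member 8 (4-5): L=2.6457, (cx,cy)=(0.4929,0.8701)
solve A·x = −loads:
  F[0-1] = -2644.2127 N (compression)
  F[0-2] = -3019.5218 N (compression)
  F[1-2] = +1572.6256 N (tension)
  F[1-3] = -194.6101 N (compression)
  F[2-3] = -1574.2619 N (compression)
  F[2-4] = -1537.0953 N (compression)
  F[3-4] = +1370.4695 N (tension)
  F[3-5] = -1452.7621 N (compression)
  F[4-5] = -2081.3660 N (compression)
  Rx@0 = +4278.3100 N
  Ry@0 = +2325.3630 N
  Ry@4 = +539.4470 N

1370.469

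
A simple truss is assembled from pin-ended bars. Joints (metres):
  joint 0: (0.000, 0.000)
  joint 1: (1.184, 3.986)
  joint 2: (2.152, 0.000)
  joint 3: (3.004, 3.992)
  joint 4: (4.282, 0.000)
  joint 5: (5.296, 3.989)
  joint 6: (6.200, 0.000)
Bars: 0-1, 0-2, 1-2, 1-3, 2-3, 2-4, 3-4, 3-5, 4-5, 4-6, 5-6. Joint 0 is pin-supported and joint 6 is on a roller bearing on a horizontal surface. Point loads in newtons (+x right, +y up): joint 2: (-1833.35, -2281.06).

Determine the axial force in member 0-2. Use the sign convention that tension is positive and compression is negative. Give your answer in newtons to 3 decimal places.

N=7 nodes, M=11 members, R=3 reactions → 2N=14, M+R=14
member 0 (0-1): L=4.1581, (cx,cy)=(0.2847,0.9586)
member 1 (0-2): L=2.1520, (cx,cy)=(1.0000,0.0000)
member 2 (1-2): L=4.1019, (cx,cy)=(0.2360,-0.9718)
member 3 (1-3): L=1.8200, (cx,cy)=(1.0000,0.0033)
member 4 (2-3): L=4.0819, (cx,cy)=(0.2087,0.9780)
member 5 (2-4): L=2.1300, (cx,cy)=(1.0000,0.0000)
member 6 (3-4): L=4.1916, (cx,cy)=(0.3049,-0.9524)
member 7 (3-5): L=2.2920, (cx,cy)=(1.0000,-0.0013)
member 8 (4-5): L=4.1159, (cx,cy)=(0.2464,0.9692)
member 9 (4-6): L=1.9180, (cx,cy)=(1.0000,0.0000)
member 10 (5-6): L=4.0902, (cx,cy)=(0.2210,-0.9753)
solve A·x = −loads:
  F[0-1] = -1553.6256 N (compression)
  F[0-2] = -1390.9655 N (compression)
  F[1-2] = +1529.8736 N (tension)
  F[1-3] = -803.4249 N (compression)
  F[2-3] = +812.2885 N (tension)
  F[2-4] = +633.8749 N (tension)
  F[3-4] = -830.8091 N (compression)
  F[3-5] = -380.5640 N (compression)
  F[4-5] = +816.4145 N (tension)
  F[4-6] = +179.4286 N (tension)
  F[5-6] = -811.8254 N (compression)
  Rx@0 = +1833.3500 N
  Ry@0 = +1489.3114 N
  Ry@6 = +791.7486 N

-1390.965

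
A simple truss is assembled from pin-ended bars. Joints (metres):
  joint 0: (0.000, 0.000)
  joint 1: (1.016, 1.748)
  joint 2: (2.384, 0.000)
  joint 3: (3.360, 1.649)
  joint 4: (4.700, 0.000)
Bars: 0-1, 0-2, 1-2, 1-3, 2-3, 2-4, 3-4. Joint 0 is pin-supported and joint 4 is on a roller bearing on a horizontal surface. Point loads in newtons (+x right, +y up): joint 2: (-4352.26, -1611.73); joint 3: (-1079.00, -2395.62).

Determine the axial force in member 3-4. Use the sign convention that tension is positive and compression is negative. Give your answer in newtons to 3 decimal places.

N=5 nodes, M=7 members, R=3 reactions → 2N=10, M+R=10
member 0 (0-1): L=2.0218, (cx,cy)=(0.5025,0.8646)
member 1 (0-2): L=2.3840, (cx,cy)=(1.0000,0.0000)
member 2 (1-2): L=2.2197, (cx,cy)=(0.6163,-0.7875)
member 3 (1-3): L=2.3461, (cx,cy)=(0.9991,-0.0422)
member 4 (2-3): L=1.9162, (cx,cy)=(0.5093,0.8606)
member 5 (2-4): L=2.3160, (cx,cy)=(1.0000,0.0000)
member 6 (3-4): L=2.1248, (cx,cy)=(0.6306,-0.7761)
solve A·x = −loads:
  F[0-1] = -2146.4851 N (compression)
  F[0-2] = -4352.6141 N (compression)
  F[1-2] = +2496.9144 N (tension)
  F[1-3] = -2619.8484 N (compression)
  F[2-3] = -412.0590 N (compression)
  F[2-4] = +1748.3948 N (tension)
  F[3-4] = -2772.3881 N (compression)
  Rx@0 = +5431.2600 N
  Ry@0 = +1855.7805 N
  Ry@4 = +2151.5695 N

-2772.388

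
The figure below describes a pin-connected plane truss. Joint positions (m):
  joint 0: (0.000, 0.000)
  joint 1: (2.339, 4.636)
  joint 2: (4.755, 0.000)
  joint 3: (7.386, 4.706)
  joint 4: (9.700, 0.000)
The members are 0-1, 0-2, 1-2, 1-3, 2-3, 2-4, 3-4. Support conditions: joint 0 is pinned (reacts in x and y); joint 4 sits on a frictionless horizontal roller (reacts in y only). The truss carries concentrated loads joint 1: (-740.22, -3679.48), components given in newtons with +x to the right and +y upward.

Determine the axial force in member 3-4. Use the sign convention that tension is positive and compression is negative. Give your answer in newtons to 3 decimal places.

N=5 nodes, M=7 members, R=3 reactions → 2N=10, M+R=10
member 0 (0-1): L=5.1926, (cx,cy)=(0.4504,0.8928)
member 1 (0-2): L=4.7550, (cx,cy)=(1.0000,0.0000)
member 2 (1-2): L=5.2278, (cx,cy)=(0.4621,-0.8868)
member 3 (1-3): L=5.0475, (cx,cy)=(0.9999,0.0139)
member 4 (2-3): L=5.3915, (cx,cy)=(0.4880,0.8729)
member 5 (2-4): L=4.9450, (cx,cy)=(1.0000,0.0000)
member 6 (3-4): L=5.2441, (cx,cy)=(0.4413,-0.8974)
solve A·x = −loads:
  F[0-1] = -3523.7440 N (compression)
  F[0-2] = +847.0365 N (tension)
  F[1-2] = -610.3993 N (compression)
  F[1-3] = -564.9963 N (compression)
  F[2-3] = +620.1565 N (tension)
  F[2-4] = +262.3132 N (tension)
  F[3-4] = -594.4719 N (compression)
  Rx@0 = +740.2200 N
  Ry@0 = +3146.0116 N
  Ry@4 = +533.4684 N

-594.472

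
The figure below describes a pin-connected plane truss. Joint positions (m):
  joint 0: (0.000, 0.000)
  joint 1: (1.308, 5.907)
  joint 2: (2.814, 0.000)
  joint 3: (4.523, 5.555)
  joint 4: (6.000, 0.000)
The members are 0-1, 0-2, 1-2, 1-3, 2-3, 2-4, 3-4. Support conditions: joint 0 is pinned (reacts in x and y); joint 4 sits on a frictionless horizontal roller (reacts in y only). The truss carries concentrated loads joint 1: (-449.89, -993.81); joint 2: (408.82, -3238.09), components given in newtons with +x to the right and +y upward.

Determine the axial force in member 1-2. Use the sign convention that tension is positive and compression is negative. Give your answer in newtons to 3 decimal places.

2088.955

N=5 nodes, M=7 members, R=3 reactions → 2N=10, M+R=10
member 0 (0-1): L=6.0501, (cx,cy)=(0.2162,0.9764)
member 1 (0-2): L=2.8140, (cx,cy)=(1.0000,0.0000)
member 2 (1-2): L=6.0960, (cx,cy)=(0.2470,-0.9690)
member 3 (1-3): L=3.2342, (cx,cy)=(0.9941,-0.1088)
member 4 (2-3): L=5.8119, (cx,cy)=(0.2940,0.9558)
member 5 (2-4): L=3.1860, (cx,cy)=(1.0000,0.0000)
member 6 (3-4): L=5.7480, (cx,cy)=(0.2570,-0.9664)
solve A·x = −loads:
  F[0-1] = -3010.7047 N (compression)
  F[0-2] = +609.8304 N (tension)
  F[1-2] = +2088.9545 N (tension)
  F[1-3] = -721.3697 N (compression)
  F[2-3] = +1270.0348 N (tension)
  F[2-4] = +343.6313 N (tension)
  F[3-4] = -1337.3015 N (compression)
  Rx@0 = +41.0700 N
  Ry@0 = +2939.5019 N
  Ry@4 = +1292.3981 N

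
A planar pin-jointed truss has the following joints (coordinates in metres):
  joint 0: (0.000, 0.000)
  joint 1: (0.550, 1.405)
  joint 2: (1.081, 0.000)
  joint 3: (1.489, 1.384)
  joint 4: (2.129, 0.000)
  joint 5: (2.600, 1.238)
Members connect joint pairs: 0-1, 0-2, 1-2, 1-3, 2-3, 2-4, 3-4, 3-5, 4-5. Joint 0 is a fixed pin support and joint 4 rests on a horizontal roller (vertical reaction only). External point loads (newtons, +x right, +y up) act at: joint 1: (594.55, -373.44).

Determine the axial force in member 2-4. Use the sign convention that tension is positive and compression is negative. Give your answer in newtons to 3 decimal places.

226.052

N=6 nodes, M=9 members, R=3 reactions → 2N=12, M+R=12
member 0 (0-1): L=1.5088, (cx,cy)=(0.3645,0.9312)
member 1 (0-2): L=1.0810, (cx,cy)=(1.0000,0.0000)
member 2 (1-2): L=1.5020, (cx,cy)=(0.3535,-0.9354)
member 3 (1-3): L=0.9392, (cx,cy)=(0.9998,-0.0224)
member 4 (2-3): L=1.4429, (cx,cy)=(0.2828,0.9592)
member 5 (2-4): L=1.0480, (cx,cy)=(1.0000,0.0000)
member 6 (3-4): L=1.5248, (cx,cy)=(0.4197,-0.9077)
member 7 (3-5): L=1.1206, (cx,cy)=(0.9915,-0.1303)
member 8 (4-5): L=1.3246, (cx,cy)=(0.3556,0.9346)
solve A·x = −loads:
  F[0-1] = +123.9241 N (tension)
  F[0-2] = +549.3767 N (tension)
  F[1-2] = -513.7923 N (compression)
  F[1-3] = -367.8276 N (compression)
  F[2-3] = +501.0622 N (tension)
  F[2-4] = +226.0520 N (tension)
  F[3-4] = -538.5735 N (compression)
  F[3-5] = +0.0000 N (tension)
  F[4-5] = -0.0000 N (compression)
  Rx@0 = -594.5500 N
  Ry@0 = -115.3974 N
  Ry@4 = +488.8374 N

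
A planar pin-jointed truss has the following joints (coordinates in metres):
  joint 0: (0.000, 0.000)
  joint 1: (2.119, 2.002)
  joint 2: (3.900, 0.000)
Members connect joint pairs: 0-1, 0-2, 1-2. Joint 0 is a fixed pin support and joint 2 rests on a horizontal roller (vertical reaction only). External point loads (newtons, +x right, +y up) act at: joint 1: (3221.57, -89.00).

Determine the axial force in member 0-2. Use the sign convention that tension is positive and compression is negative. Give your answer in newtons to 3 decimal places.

N=3 nodes, M=3 members, R=3 reactions → 2N=6, M+R=6
member 0 (0-1): L=2.9152, (cx,cy)=(0.7269,0.6868)
member 1 (0-2): L=3.9000, (cx,cy)=(1.0000,0.0000)
member 2 (1-2): L=2.6795, (cx,cy)=(0.6647,-0.7471)
solve A·x = −loads:
  F[0-1] = +2348.8685 N (tension)
  F[0-2] = +1514.2022 N (tension)
  F[1-2] = -2278.1438 N (compression)
  Rx@0 = -3221.5700 N
  Ry@0 = -1613.0959 N
  Ry@2 = +1702.0959 N

1514.202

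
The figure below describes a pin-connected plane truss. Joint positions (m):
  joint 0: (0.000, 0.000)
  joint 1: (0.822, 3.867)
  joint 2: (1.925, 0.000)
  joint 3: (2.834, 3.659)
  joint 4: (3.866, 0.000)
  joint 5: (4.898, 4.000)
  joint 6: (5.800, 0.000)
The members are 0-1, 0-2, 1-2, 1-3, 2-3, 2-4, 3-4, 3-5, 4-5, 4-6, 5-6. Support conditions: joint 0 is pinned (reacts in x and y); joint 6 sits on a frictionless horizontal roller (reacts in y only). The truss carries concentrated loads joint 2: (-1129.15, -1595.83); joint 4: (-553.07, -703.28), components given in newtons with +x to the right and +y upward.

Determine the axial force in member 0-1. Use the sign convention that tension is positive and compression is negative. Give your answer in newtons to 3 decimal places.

-1329.748

N=7 nodes, M=11 members, R=3 reactions → 2N=14, M+R=14
member 0 (0-1): L=3.9534, (cx,cy)=(0.2079,0.9781)
member 1 (0-2): L=1.9250, (cx,cy)=(1.0000,0.0000)
member 2 (1-2): L=4.0212, (cx,cy)=(0.2743,-0.9616)
member 3 (1-3): L=2.0227, (cx,cy)=(0.9947,-0.1028)
member 4 (2-3): L=3.7702, (cx,cy)=(0.2411,0.9705)
member 5 (2-4): L=1.9410, (cx,cy)=(1.0000,0.0000)
member 6 (3-4): L=3.8018, (cx,cy)=(0.2715,-0.9625)
member 7 (3-5): L=2.0920, (cx,cy)=(0.9866,0.1630)
member 8 (4-5): L=4.1310, (cx,cy)=(0.2498,0.9683)
member 9 (4-6): L=1.9340, (cx,cy)=(1.0000,0.0000)
member 10 (5-6): L=4.1004, (cx,cy)=(0.2200,-0.9755)
solve A·x = −loads:
  F[0-1] = -1329.7482 N (compression)
  F[0-2] = -1405.7357 N (compression)
  F[1-2] = +1424.2848 N (tension)
  F[1-3] = -670.7128 N (compression)
  F[2-3] = +233.0473 N (tension)
  F[2-4] = +57.8995 N (tension)
  F[3-4] = -393.2130 N (compression)
  F[3-5] = -511.0656 N (compression)
  F[4-5] = +1117.1506 N (tension)
  F[4-6] = +225.1444 N (tension)
  F[5-6] = -1023.4932 N (compression)
  Rx@0 = +1682.2200 N
  Ry@0 = +1300.6870 N
  Ry@6 = +998.4230 N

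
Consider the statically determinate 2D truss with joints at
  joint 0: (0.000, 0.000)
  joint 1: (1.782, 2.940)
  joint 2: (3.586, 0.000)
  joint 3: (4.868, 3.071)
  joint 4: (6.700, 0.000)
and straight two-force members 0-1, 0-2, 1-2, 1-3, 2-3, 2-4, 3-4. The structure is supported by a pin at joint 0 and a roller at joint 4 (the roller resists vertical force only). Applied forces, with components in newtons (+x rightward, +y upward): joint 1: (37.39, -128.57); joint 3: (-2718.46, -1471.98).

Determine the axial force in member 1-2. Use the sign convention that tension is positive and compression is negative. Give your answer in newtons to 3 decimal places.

N=5 nodes, M=7 members, R=3 reactions → 2N=10, M+R=10
member 0 (0-1): L=3.4379, (cx,cy)=(0.5183,0.8552)
member 1 (0-2): L=3.5860, (cx,cy)=(1.0000,0.0000)
member 2 (1-2): L=3.4494, (cx,cy)=(0.5230,-0.8523)
member 3 (1-3): L=3.0888, (cx,cy)=(0.9991,0.0424)
member 4 (2-3): L=3.3278, (cx,cy)=(0.3852,0.9228)
member 5 (2-4): L=3.1140, (cx,cy)=(1.0000,0.0000)
member 6 (3-4): L=3.5759, (cx,cy)=(0.5123,-0.8588)
solve A·x = −loads:
  F[0-1] = -2018.8670 N (compression)
  F[0-2] = -1634.6097 N (compression)
  F[1-2] = +1774.5466 N (tension)
  F[1-3] = -2013.7450 N (compression)
  F[2-3] = -1639.0077 N (compression)
  F[2-4] = -75.1254 N (compression)
  F[3-4] = +146.6391 N (tension)
  Rx@0 = +2681.0700 N
  Ry@0 = +1726.4834 N
  Ry@4 = -125.9334 N

1774.547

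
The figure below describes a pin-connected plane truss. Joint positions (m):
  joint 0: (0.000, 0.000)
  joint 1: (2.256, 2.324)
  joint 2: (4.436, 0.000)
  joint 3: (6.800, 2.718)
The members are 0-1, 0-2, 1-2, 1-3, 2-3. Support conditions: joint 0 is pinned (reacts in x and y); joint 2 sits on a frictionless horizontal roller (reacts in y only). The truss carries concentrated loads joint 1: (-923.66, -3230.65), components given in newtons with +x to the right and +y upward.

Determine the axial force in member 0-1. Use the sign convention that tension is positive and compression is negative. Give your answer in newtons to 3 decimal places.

N=4 nodes, M=5 members, R=3 reactions → 2N=8, M+R=8
member 0 (0-1): L=3.2389, (cx,cy)=(0.6965,0.7175)
member 1 (0-2): L=4.4360, (cx,cy)=(1.0000,0.0000)
member 2 (1-2): L=3.1864, (cx,cy)=(0.6841,-0.7293)
member 3 (1-3): L=4.5610, (cx,cy)=(0.9963,0.0864)
member 4 (2-3): L=3.6022, (cx,cy)=(0.6563,0.7545)
solve A·x = −loads:
  F[0-1] = -2887.0744 N (compression)
  F[0-2] = +1087.2782 N (tension)
  F[1-2] = -1589.2398 N (compression)
  F[1-3] = -0.0000 N (compression)
  F[2-3] = -0.0000 N (compression)
  Rx@0 = +923.6600 N
  Ry@0 = +2071.5516 N
  Ry@2 = +1159.0984 N

-2887.074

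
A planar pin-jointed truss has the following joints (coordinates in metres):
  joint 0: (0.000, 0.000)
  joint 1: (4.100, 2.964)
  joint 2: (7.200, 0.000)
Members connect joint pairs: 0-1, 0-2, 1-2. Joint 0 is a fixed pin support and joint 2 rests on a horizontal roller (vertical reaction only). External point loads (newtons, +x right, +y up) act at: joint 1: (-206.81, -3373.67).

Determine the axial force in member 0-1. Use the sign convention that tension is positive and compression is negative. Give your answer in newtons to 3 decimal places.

N=3 nodes, M=3 members, R=3 reactions → 2N=6, M+R=6
member 0 (0-1): L=5.0592, (cx,cy)=(0.8104,0.5859)
member 1 (0-2): L=7.2000, (cx,cy)=(1.0000,0.0000)
member 2 (1-2): L=4.2890, (cx,cy)=(0.7228,-0.6911)
solve A·x = −loads:
  F[0-1] = -2624.6441 N (compression)
  F[0-2] = +1920.2229 N (tension)
  F[1-2] = -2656.7050 N (compression)
  Rx@0 = +206.8100 N
  Ry@0 = +1537.6891 N
  Ry@2 = +1835.9809 N

-2624.644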